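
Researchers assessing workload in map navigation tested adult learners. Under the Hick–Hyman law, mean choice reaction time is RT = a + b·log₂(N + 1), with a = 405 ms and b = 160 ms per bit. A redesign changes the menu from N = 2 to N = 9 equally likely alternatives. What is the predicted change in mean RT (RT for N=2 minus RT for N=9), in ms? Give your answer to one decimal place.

RT(2) = 405 + 160·log₂(3) = 405 + 160·1.5850 = 658.6000 ms.
RT(9) = 405 + 160·log₂(10) = 405 + 160·3.3219 = 936.5040 ms.
Difference = 658.6000 − 936.5040 = -277.9040 ≈ -277.9 ms.

-277.9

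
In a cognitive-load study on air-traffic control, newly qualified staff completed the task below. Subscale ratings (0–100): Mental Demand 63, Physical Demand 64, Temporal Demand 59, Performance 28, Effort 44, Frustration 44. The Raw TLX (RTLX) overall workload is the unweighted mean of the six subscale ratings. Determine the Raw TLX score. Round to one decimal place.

50.3

Sum of ratings = 63 + 64 + 59 + 28 + 44 + 44 = 302.
RTLX = 302 / 6 = 50.3333 ≈ 50.3.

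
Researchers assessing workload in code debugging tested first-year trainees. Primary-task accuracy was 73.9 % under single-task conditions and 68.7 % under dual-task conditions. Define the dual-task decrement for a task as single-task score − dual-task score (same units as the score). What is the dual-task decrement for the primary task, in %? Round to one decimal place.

Decrement = 73.9 − 68.7 = 5.2000 % ≈ 5.2 %.

5.2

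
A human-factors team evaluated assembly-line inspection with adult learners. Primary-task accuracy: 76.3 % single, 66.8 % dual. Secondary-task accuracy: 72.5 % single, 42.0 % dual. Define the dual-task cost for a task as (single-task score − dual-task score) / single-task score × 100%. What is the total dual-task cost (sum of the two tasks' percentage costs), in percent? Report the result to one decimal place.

Primary cost = (76.3 − 66.8) / 76.3 × 100% = 12.4509%.
Secondary cost = (72.5 − 42.0) / 72.5 × 100% = 42.0690%.
Total = 12.4509% + 42.0690% = 54.5199% ≈ 54.5%.

54.5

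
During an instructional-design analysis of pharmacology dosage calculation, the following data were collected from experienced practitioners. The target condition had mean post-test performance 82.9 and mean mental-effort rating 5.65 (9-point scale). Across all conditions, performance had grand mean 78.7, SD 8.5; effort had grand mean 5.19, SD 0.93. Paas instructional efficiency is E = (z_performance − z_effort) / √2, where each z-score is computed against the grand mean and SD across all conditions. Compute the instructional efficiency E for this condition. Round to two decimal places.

z_performance = (82.9 − 78.7) / 8.5 = 4.2000 / 8.5 = 0.4941.
z_effort = (5.65 − 5.19) / 0.93 = 0.4600 / 0.93 = 0.4946.
z_P − z_E = 0.4941 − 0.4946 = -0.0005.
E = -0.0005 / √2 = -0.0005 / 1.41421 = -0.0004 ≈ 0.00.

0.00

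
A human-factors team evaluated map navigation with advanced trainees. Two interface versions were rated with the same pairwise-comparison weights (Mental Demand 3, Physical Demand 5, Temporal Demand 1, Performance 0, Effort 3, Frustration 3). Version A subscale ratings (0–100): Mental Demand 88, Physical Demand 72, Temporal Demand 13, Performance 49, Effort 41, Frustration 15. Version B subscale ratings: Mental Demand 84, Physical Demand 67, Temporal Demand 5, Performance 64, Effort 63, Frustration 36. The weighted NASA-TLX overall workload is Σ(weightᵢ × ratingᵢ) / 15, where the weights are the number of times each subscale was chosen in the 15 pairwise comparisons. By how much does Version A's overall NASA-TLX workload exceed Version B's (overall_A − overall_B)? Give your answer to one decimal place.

Version A weighted sum = 3·88 + 5·72 + 1·13 + 0·49 + 3·41 + 3·15 = 264 + 360 + 13 + 0 + 123 + 45 = 805; overall_A = 805/15 = 53.6667.
Version B weighted sum = 3·84 + 5·67 + 1·5 + 0·64 + 3·63 + 3·36 = 252 + 335 + 5 + 0 + 189 + 108 = 889; overall_B = 889/15 = 59.2667.
Difference = 53.6667 − 59.2667 = -5.6000 ≈ -5.6.

-5.6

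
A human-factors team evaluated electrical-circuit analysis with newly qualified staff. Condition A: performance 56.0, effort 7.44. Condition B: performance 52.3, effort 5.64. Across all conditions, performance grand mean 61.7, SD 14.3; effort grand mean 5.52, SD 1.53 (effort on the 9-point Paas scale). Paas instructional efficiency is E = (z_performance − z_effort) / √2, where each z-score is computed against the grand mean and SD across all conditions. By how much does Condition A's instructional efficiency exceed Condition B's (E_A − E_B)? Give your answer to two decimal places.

Condition A: z_P = (56.0 − 61.7)/14.3 = -0.3986; z_E = (7.44 − 5.52)/1.53 = 1.2549; E_A = (-0.3986 − 1.2549)/√2 = -1.1692.
Condition B: z_P = (52.3 − 61.7)/14.3 = -0.6573; z_E = (5.64 − 5.52)/1.53 = 0.0784; E_B = (-0.6573 − 0.0784)/√2 = -0.5202.
E_A − E_B = -1.1692 − (-0.5202) = -0.6490 ≈ -0.65.

-0.65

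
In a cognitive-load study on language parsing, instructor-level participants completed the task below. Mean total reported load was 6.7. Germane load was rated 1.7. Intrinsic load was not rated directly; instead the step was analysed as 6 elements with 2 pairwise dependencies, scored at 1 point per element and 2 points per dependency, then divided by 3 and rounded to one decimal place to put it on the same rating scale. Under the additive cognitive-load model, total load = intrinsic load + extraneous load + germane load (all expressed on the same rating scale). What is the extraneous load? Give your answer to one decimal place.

1.7

Intrinsic (element-interactivity): (6 × 1 + 2 × 2) / 3 = 10 / 3 = 3.3333 → 3.3.
extraneous load = total − intrinsic − germane
             = 6.7 − 3.3 − 1.7 = 1.7.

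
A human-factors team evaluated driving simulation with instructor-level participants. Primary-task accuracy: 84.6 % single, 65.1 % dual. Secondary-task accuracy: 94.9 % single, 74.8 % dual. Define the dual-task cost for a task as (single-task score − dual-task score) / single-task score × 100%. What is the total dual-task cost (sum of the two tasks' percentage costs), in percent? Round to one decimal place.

Primary cost = (84.6 − 65.1) / 84.6 × 100% = 23.0496%.
Secondary cost = (94.9 − 74.8) / 94.9 × 100% = 21.1802%.
Total = 23.0496% + 21.1802% = 44.2298% ≈ 44.2%.

44.2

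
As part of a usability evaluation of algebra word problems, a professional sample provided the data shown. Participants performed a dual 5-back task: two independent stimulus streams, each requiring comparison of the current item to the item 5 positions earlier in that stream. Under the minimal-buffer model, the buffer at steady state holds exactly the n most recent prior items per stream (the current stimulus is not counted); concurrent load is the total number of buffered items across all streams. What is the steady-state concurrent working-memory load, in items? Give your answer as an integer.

10

Each stream's buffer holds its 5 most recent prior items.
Two independent streams: 2 × 5 = 10 buffered items at steady state.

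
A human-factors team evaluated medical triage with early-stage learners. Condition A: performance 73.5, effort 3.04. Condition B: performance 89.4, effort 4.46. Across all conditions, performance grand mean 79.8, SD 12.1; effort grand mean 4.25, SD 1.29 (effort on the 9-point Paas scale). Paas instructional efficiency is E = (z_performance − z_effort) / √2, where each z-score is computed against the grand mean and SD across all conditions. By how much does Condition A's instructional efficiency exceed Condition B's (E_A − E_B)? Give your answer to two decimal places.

Condition A: z_P = (73.5 − 79.8)/12.1 = -0.5207; z_E = (3.04 − 4.25)/1.29 = -0.9380; E_A = (-0.5207 − (-0.9380))/√2 = 0.2951.
Condition B: z_P = (89.4 − 79.8)/12.1 = 0.7934; z_E = (4.46 − 4.25)/1.29 = 0.1628; E_B = (0.7934 − 0.1628)/√2 = 0.4459.
E_A − E_B = 0.2951 − 0.4459 = -0.1508 ≈ -0.15.

-0.15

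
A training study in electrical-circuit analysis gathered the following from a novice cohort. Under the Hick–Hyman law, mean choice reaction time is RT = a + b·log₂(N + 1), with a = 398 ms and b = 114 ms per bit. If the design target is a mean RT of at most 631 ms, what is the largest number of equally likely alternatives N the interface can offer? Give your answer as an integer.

Set 398 + 114·log₂(N + 1) ≤ 631.
log₂(N + 1) ≤ (631 − 398) / 114 = 2.0439.
N + 1 ≤ 2^2.0439 = 4.1236.
N ≤ 3.1236, so the largest integer N is 3.

3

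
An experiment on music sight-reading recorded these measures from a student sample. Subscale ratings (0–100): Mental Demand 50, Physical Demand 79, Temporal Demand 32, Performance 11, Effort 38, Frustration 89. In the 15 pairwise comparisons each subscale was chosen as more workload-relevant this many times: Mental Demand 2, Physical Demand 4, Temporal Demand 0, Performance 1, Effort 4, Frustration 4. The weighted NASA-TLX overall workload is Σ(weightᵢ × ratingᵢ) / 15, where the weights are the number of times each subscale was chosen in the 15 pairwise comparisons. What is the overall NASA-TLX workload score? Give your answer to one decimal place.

The tallies are the weights (they sum to 15).
Weighted sum = 2·50 + 4·79 + 0·32 + 1·11 + 4·38 + 4·89
            = 100 + 316 + 0 + 11 + 152 + 356 = 935.
Overall workload = 935 / 15 = 62.3333 ≈ 62.3.

62.3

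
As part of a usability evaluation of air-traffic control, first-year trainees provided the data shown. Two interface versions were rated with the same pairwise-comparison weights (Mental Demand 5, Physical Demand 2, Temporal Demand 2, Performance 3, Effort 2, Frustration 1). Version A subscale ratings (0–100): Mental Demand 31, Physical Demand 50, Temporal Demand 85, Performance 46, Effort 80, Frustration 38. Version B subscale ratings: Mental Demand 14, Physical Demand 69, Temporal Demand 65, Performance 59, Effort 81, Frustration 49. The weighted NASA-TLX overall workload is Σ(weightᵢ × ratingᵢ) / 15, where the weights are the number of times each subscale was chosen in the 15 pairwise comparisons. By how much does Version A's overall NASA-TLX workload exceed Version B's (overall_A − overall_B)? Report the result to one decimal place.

Version A weighted sum = 5·31 + 2·50 + 2·85 + 3·46 + 2·80 + 1·38 = 155 + 100 + 170 + 138 + 160 + 38 = 761; overall_A = 761/15 = 50.7333.
Version B weighted sum = 5·14 + 2·69 + 2·65 + 3·59 + 2·81 + 1·49 = 70 + 138 + 130 + 177 + 162 + 49 = 726; overall_B = 726/15 = 48.4000.
Difference = 50.7333 − 48.4000 = 2.3333 ≈ 2.3.

2.3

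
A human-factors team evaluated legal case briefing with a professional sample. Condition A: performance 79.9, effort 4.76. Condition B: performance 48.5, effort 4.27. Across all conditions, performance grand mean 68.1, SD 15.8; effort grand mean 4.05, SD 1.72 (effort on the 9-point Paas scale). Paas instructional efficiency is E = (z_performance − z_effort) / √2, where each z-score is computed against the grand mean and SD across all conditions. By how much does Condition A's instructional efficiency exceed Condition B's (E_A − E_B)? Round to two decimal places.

Condition A: z_P = (79.9 − 68.1)/15.8 = 0.7468; z_E = (4.76 − 4.05)/1.72 = 0.4128; E_A = (0.7468 − 0.4128)/√2 = 0.2362.
Condition B: z_P = (48.5 − 68.1)/15.8 = -1.2405; z_E = (4.27 − 4.05)/1.72 = 0.1279; E_B = (-1.2405 − 0.1279)/√2 = -0.9676.
E_A − E_B = 0.2362 − (-0.9676) = 1.2038 ≈ 1.20.

1.20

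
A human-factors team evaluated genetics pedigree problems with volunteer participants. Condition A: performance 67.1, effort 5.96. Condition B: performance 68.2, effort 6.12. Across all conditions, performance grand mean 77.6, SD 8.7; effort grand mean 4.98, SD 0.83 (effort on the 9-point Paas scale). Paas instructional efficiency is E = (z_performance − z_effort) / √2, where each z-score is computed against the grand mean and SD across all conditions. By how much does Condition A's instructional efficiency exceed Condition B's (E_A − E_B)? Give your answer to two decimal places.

0.05

Condition A: z_P = (67.1 − 77.6)/8.7 = -1.2069; z_E = (5.96 − 4.98)/0.83 = 1.1807; E_A = (-1.2069 − 1.1807)/√2 = -1.6883.
Condition B: z_P = (68.2 − 77.6)/8.7 = -1.0805; z_E = (6.12 − 4.98)/0.83 = 1.3735; E_B = (-1.0805 − 1.3735)/√2 = -1.7352.
E_A − E_B = -1.6883 − (-1.7352) = 0.0469 ≈ 0.05.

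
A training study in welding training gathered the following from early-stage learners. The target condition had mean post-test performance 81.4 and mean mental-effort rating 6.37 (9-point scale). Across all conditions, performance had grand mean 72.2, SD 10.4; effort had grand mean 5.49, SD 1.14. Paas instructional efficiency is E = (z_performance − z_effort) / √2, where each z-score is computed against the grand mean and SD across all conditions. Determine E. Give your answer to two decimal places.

z_performance = (81.4 − 72.2) / 10.4 = 9.2000 / 10.4 = 0.8846.
z_effort = (6.37 − 5.49) / 1.14 = 0.8800 / 1.14 = 0.7719.
z_P − z_E = 0.8846 − 0.7719 = 0.1127.
E = 0.1127 / √2 = 0.1127 / 1.41421 = 0.0797 ≈ 0.08.

0.08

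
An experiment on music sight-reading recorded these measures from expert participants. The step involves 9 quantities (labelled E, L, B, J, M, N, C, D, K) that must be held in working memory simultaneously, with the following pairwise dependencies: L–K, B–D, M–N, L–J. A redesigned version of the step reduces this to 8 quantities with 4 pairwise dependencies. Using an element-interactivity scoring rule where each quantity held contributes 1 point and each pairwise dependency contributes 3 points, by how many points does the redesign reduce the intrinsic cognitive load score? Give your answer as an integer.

1

Original: 9 × 1 + 4 × 3 = 9 + 12 = 21.
Redesigned: 8 × 1 + 4 × 3 = 8 + 12 = 20.
Reduction = 21 − 20 = 1.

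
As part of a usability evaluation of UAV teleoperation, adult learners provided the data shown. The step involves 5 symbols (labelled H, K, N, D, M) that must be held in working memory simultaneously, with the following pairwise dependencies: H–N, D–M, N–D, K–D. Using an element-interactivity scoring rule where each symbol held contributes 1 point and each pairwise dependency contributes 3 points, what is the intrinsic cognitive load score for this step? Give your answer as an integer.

Count of symbols held simultaneously: 5.
Count of pairwise dependencies listed: 4.
Element contribution: 5 × 1 = 5.
Interaction contribution: 4 × 3 = 12.
Intrinsic load = 5 + 12 = 17.

17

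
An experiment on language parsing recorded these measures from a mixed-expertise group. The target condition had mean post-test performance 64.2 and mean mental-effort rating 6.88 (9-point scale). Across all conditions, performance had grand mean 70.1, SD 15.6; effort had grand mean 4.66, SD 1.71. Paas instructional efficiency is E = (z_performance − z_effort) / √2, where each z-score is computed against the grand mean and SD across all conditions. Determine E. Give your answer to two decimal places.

z_performance = (64.2 − 70.1) / 15.6 = -5.9000 / 15.6 = -0.3782.
z_effort = (6.88 − 4.66) / 1.71 = 2.2200 / 1.71 = 1.2982.
z_P − z_E = -0.3782 − 1.2982 = -1.6764.
E = -1.6764 / √2 = -1.6764 / 1.41421 = -1.1854 ≈ -1.19.

-1.19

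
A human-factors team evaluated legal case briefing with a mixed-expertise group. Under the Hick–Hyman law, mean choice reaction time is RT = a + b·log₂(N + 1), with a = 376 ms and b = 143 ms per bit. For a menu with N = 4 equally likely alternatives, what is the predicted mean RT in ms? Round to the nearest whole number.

708

log₂(4 + 1) = log₂(5) = 2.3219.
RT = 376 + 143 × 2.3219 = 376 + 332.0317 = 708.0317 ms.
≈ 708 ms.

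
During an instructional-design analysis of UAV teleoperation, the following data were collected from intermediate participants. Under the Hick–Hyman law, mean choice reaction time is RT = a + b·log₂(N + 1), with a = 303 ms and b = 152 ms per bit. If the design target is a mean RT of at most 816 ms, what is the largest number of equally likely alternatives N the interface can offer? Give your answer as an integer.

9

Set 303 + 152·log₂(N + 1) ≤ 816.
log₂(N + 1) ≤ (816 − 303) / 152 = 3.3750.
N + 1 ≤ 2^3.3750 = 10.3747.
N ≤ 9.3747, so the largest integer N is 9.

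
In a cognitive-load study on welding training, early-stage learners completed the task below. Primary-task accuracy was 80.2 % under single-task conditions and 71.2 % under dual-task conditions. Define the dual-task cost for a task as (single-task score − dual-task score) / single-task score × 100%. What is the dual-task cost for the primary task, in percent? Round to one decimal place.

Cost = (80.2 − 71.2) / 80.2 × 100%
     = 9.0000 / 80.2 × 100% = 11.2219%.
≈ 11.2%.

11.2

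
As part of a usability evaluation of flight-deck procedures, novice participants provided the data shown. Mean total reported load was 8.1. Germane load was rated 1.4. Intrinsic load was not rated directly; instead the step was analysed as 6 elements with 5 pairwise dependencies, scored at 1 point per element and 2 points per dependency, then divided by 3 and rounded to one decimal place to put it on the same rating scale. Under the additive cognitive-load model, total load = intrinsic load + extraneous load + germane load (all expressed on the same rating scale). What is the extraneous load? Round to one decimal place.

1.4

Intrinsic (element-interactivity): (6 × 1 + 5 × 2) / 3 = 16 / 3 = 5.3333 → 5.3.
extraneous load = total − intrinsic − germane
             = 8.1 − 5.3 − 1.4 = 1.4.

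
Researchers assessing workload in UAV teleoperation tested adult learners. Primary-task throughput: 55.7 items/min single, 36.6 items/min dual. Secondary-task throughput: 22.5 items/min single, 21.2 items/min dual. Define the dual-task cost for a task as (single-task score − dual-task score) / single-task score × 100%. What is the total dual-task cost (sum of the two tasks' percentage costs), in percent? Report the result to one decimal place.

40.1

Primary cost = (55.7 − 36.6) / 55.7 × 100% = 34.2908%.
Secondary cost = (22.5 − 21.2) / 22.5 × 100% = 5.7778%.
Total = 34.2908% + 5.7778% = 40.0686% ≈ 40.1%.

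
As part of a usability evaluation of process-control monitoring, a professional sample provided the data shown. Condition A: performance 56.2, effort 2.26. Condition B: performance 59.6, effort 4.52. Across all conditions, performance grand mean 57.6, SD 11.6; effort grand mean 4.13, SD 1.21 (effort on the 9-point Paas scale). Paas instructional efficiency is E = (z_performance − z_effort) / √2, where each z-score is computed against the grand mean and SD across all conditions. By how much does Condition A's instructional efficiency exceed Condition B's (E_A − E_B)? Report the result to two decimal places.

Condition A: z_P = (56.2 − 57.6)/11.6 = -0.1207; z_E = (2.26 − 4.13)/1.21 = -1.5455; E_A = (-0.1207 − (-1.5455))/√2 = 1.0075.
Condition B: z_P = (59.6 − 57.6)/11.6 = 0.1724; z_E = (4.52 − 4.13)/1.21 = 0.3223; E_B = (0.1724 − 0.3223)/√2 = -0.1060.
E_A − E_B = 1.0075 − (-0.1060) = 1.1135 ≈ 1.11.

1.11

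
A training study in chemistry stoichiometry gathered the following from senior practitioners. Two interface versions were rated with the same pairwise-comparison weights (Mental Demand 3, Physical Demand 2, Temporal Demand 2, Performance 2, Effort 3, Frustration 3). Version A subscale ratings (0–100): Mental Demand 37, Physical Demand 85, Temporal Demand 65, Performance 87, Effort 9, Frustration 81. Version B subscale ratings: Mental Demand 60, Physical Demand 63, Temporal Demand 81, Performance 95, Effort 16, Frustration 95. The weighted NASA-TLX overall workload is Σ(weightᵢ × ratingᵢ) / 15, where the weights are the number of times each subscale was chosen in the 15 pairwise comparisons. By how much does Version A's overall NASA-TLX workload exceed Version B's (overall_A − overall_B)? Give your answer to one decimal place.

Version A weighted sum = 3·37 + 2·85 + 2·65 + 2·87 + 3·9 + 3·81 = 111 + 170 + 130 + 174 + 27 + 243 = 855; overall_A = 855/15 = 57.0000.
Version B weighted sum = 3·60 + 2·63 + 2·81 + 2·95 + 3·16 + 3·95 = 180 + 126 + 162 + 190 + 48 + 285 = 991; overall_B = 991/15 = 66.0667.
Difference = 57.0000 − 66.0667 = -9.0667 ≈ -9.1.

-9.1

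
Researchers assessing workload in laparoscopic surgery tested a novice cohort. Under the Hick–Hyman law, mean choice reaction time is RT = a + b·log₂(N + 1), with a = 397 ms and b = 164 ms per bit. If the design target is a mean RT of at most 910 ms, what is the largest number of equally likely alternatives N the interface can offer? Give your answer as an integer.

7

Set 397 + 164·log₂(N + 1) ≤ 910.
log₂(N + 1) ≤ (910 − 397) / 164 = 3.1280.
N + 1 ≤ 2^3.1280 = 8.7422.
N ≤ 7.7422, so the largest integer N is 7.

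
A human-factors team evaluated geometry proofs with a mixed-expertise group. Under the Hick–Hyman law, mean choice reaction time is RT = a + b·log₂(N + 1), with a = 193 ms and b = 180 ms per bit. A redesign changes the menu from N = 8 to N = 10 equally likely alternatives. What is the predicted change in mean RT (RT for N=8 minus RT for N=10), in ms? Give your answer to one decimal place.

-52.1

RT(8) = 193 + 180·log₂(9) = 193 + 180·3.1699 = 763.5820 ms.
RT(10) = 193 + 180·log₂(11) = 193 + 180·3.4594 = 815.6920 ms.
Difference = 763.5820 − 815.6920 = -52.1100 ≈ -52.1 ms.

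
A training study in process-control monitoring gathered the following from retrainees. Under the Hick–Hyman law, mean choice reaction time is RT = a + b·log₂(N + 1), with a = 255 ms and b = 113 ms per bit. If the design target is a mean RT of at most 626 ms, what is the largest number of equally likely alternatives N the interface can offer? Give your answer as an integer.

Set 255 + 113·log₂(N + 1) ≤ 626.
log₂(N + 1) ≤ (626 − 255) / 113 = 3.2832.
N + 1 ≤ 2^3.2832 = 9.7351.
N ≤ 8.7351, so the largest integer N is 8.

8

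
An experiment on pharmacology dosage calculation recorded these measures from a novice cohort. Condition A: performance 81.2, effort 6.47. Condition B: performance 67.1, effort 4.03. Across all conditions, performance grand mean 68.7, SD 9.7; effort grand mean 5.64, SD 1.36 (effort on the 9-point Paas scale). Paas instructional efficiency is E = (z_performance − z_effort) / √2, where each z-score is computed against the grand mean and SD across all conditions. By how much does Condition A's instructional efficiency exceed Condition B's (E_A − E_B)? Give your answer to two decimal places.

Condition A: z_P = (81.2 − 68.7)/9.7 = 1.2887; z_E = (6.47 − 5.64)/1.36 = 0.6103; E_A = (1.2887 − 0.6103)/√2 = 0.4797.
Condition B: z_P = (67.1 − 68.7)/9.7 = -0.1649; z_E = (4.03 − 5.64)/1.36 = -1.1838; E_B = (-0.1649 − (-1.1838))/√2 = 0.7205.
E_A − E_B = 0.4797 − 0.7205 = -0.2408 ≈ -0.24.

-0.24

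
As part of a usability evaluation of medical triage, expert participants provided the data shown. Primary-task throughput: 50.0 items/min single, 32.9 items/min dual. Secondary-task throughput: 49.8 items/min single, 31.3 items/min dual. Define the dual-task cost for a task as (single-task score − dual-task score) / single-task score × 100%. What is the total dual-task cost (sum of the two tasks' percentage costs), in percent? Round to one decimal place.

71.3

Primary cost = (50.0 − 32.9) / 50.0 × 100% = 34.2000%.
Secondary cost = (49.8 − 31.3) / 49.8 × 100% = 37.1486%.
Total = 34.2000% + 37.1486% = 71.3486% ≈ 71.3%.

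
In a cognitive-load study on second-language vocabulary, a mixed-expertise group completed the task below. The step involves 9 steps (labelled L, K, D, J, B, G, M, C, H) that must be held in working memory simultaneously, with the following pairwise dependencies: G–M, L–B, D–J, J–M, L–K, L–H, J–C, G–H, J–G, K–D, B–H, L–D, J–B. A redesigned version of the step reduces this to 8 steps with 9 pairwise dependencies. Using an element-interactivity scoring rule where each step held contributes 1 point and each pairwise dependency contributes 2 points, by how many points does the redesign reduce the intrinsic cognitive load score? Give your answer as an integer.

Original: 9 × 1 + 13 × 2 = 9 + 26 = 35.
Redesigned: 8 × 1 + 9 × 2 = 8 + 18 = 26.
Reduction = 35 − 26 = 9.

9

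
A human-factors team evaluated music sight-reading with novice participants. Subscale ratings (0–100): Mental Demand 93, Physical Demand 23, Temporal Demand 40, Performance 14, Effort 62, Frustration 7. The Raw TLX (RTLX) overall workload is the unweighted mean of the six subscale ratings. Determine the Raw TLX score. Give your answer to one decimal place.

39.8

Sum of ratings = 93 + 23 + 40 + 14 + 62 + 7 = 239.
RTLX = 239 / 6 = 39.8333 ≈ 39.8.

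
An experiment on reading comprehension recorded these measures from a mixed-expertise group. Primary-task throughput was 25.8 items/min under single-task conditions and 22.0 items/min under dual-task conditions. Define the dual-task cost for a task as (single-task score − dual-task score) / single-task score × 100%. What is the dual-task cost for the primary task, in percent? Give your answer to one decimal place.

14.7

Cost = (25.8 − 22.0) / 25.8 × 100%
     = 3.8000 / 25.8 × 100% = 14.7287%.
≈ 14.7%.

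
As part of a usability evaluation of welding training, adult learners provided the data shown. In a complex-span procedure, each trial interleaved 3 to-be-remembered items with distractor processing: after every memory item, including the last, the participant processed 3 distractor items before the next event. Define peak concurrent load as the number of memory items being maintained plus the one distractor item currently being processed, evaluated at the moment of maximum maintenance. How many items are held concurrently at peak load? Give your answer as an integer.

4

Maintenance is greatest during the distractor(s) after memory item 3: all 3 memory items are being held.
One distractor item is concurrently being processed.
Peak concurrent load = 3 + 1 = 4 items.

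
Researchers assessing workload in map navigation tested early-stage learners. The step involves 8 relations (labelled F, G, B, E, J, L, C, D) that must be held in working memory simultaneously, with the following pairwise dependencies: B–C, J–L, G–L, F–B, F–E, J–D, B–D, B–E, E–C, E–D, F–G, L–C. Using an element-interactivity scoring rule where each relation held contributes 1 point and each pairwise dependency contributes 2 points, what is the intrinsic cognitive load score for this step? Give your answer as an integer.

Count of relations held simultaneously: 8.
Count of pairwise dependencies listed: 12.
Element contribution: 8 × 1 = 8.
Interaction contribution: 12 × 2 = 24.
Intrinsic load = 8 + 24 = 32.

32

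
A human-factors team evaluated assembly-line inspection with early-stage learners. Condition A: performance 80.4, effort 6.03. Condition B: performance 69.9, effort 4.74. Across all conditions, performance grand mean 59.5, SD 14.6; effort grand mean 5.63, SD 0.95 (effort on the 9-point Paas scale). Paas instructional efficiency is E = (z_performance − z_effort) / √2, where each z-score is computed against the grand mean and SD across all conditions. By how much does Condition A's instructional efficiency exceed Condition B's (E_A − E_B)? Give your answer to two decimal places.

-0.45

Condition A: z_P = (80.4 − 59.5)/14.6 = 1.4315; z_E = (6.03 − 5.63)/0.95 = 0.4211; E_A = (1.4315 − 0.4211)/√2 = 0.7145.
Condition B: z_P = (69.9 − 59.5)/14.6 = 0.7123; z_E = (4.74 − 5.63)/0.95 = -0.9368; E_B = (0.7123 − (-0.9368))/√2 = 1.1661.
E_A − E_B = 0.7145 − 1.1661 = -0.4516 ≈ -0.45.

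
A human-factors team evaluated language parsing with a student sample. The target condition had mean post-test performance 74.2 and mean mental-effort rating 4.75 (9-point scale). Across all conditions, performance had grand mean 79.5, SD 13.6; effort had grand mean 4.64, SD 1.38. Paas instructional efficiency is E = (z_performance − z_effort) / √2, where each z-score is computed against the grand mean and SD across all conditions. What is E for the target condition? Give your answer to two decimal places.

-0.33

z_performance = (74.2 − 79.5) / 13.6 = -5.3000 / 13.6 = -0.3897.
z_effort = (4.75 − 4.64) / 1.38 = 0.1100 / 1.38 = 0.0797.
z_P − z_E = -0.3897 − 0.0797 = -0.4694.
E = -0.4694 / √2 = -0.4694 / 1.41421 = -0.3319 ≈ -0.33.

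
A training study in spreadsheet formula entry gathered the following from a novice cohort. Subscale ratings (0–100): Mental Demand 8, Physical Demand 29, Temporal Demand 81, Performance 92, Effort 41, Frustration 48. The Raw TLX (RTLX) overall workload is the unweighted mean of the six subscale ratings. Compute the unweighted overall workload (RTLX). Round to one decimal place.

Sum of ratings = 8 + 29 + 81 + 92 + 41 + 48 = 299.
RTLX = 299 / 6 = 49.8333 ≈ 49.8.

49.8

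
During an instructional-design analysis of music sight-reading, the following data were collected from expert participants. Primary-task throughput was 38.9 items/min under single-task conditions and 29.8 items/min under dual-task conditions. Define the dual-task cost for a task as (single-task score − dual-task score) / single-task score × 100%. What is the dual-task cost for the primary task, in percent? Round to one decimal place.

Cost = (38.9 − 29.8) / 38.9 × 100%
     = 9.1000 / 38.9 × 100% = 23.3933%.
≈ 23.4%.

23.4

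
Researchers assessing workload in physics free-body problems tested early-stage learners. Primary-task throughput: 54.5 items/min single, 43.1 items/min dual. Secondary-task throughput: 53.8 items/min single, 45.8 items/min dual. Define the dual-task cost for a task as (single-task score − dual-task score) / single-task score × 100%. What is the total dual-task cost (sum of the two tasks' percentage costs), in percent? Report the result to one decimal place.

35.8

Primary cost = (54.5 − 43.1) / 54.5 × 100% = 20.9174%.
Secondary cost = (53.8 − 45.8) / 53.8 × 100% = 14.8699%.
Total = 20.9174% + 14.8699% = 35.7873% ≈ 35.8%.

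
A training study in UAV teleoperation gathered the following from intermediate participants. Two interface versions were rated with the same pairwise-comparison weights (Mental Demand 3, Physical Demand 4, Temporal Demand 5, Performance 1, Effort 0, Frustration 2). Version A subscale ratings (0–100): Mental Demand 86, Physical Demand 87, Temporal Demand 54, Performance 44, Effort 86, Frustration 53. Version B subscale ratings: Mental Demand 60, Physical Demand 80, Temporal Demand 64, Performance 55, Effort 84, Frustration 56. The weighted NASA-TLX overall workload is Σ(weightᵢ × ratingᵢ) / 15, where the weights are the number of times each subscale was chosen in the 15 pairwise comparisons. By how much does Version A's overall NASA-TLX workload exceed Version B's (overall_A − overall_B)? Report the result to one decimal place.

2.6

Version A weighted sum = 3·86 + 4·87 + 5·54 + 1·44 + 0·86 + 2·53 = 258 + 348 + 270 + 44 + 0 + 106 = 1026; overall_A = 1026/15 = 68.4000.
Version B weighted sum = 3·60 + 4·80 + 5·64 + 1·55 + 0·84 + 2·56 = 180 + 320 + 320 + 55 + 0 + 112 = 987; overall_B = 987/15 = 65.8000.
Difference = 68.4000 − 65.8000 = 2.6000 ≈ 2.6.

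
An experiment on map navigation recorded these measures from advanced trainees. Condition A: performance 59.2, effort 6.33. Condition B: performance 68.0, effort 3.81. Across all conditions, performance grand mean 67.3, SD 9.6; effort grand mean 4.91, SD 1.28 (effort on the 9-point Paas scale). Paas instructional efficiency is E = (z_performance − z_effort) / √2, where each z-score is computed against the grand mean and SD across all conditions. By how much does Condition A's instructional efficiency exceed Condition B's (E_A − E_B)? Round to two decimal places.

Condition A: z_P = (59.2 − 67.3)/9.6 = -0.8437; z_E = (6.33 − 4.91)/1.28 = 1.1094; E_A = (-0.8437 − 1.1094)/√2 = -1.3811.
Condition B: z_P = (68.0 − 67.3)/9.6 = 0.0729; z_E = (3.81 − 4.91)/1.28 = -0.8594; E_B = (0.0729 − (-0.8594))/√2 = 0.6592.
E_A − E_B = -1.3811 − 0.6592 = -2.0403 ≈ -2.04.

-2.04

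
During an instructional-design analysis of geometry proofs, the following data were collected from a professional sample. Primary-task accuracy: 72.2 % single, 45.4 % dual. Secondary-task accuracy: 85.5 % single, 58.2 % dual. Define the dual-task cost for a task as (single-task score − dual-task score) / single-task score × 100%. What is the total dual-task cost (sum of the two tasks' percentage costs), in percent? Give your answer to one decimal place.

69.0

Primary cost = (72.2 − 45.4) / 72.2 × 100% = 37.1191%.
Secondary cost = (85.5 − 58.2) / 85.5 × 100% = 31.9298%.
Total = 37.1191% + 31.9298% = 69.0489% ≈ 69.0%.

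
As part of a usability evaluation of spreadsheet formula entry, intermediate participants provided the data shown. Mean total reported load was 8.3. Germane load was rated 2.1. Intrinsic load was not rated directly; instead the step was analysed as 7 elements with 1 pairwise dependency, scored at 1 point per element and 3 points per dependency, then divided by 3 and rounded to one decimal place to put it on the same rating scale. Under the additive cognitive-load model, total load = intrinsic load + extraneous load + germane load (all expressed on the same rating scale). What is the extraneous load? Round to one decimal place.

2.9

Intrinsic (element-interactivity): (7 × 1 + 1 × 3) / 3 = 10 / 3 = 3.3333 → 3.3.
extraneous load = total − intrinsic − germane
             = 8.3 − 3.3 − 2.1 = 2.9.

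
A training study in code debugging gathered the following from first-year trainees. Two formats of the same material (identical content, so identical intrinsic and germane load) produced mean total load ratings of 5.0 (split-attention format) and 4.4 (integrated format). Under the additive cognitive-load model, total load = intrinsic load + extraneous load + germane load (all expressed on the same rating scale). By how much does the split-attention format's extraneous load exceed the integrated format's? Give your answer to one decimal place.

0.6

Intrinsic and germane load are equal across formats, so the difference in total load equals the difference in extraneous load.
Extraneous-load difference = 5.0 − 4.4 = 0.6.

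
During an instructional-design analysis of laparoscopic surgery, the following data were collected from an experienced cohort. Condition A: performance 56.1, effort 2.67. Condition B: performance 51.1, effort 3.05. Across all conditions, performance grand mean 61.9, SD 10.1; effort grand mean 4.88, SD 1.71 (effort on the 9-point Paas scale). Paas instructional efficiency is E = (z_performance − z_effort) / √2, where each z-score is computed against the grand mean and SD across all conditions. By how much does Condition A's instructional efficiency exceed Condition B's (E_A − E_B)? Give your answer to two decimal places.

0.51

Condition A: z_P = (56.1 − 61.9)/10.1 = -0.5743; z_E = (2.67 − 4.88)/1.71 = -1.2924; E_A = (-0.5743 − (-1.2924))/√2 = 0.5078.
Condition B: z_P = (51.1 − 61.9)/10.1 = -1.0693; z_E = (3.05 − 4.88)/1.71 = -1.0702; E_B = (-1.0693 − (-1.0702))/√2 = 0.0006.
E_A − E_B = 0.5078 − 0.0006 = 0.5072 ≈ 0.51.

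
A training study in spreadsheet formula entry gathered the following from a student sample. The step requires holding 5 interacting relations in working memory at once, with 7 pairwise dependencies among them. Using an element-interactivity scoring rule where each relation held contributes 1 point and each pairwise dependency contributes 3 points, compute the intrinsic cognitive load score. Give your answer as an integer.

26

Element contribution: 5 × 1 = 5.
Interaction contribution: 7 × 3 = 21.
Intrinsic load = 5 + 21 = 26.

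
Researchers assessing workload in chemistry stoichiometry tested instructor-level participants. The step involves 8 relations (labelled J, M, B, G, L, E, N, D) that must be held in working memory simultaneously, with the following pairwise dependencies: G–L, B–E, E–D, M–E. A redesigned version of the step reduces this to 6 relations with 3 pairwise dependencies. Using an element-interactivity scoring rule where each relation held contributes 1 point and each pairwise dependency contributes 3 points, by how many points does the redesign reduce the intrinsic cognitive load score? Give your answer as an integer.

5

Original: 8 × 1 + 4 × 3 = 8 + 12 = 20.
Redesigned: 6 × 1 + 3 × 3 = 6 + 9 = 15.
Reduction = 20 − 15 = 5.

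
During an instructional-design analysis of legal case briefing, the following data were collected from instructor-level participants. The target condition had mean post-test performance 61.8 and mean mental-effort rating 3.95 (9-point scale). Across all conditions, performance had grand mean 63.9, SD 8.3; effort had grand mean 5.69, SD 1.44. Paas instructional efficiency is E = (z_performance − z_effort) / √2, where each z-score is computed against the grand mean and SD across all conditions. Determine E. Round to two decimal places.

0.68

z_performance = (61.8 − 63.9) / 8.3 = -2.1000 / 8.3 = -0.2530.
z_effort = (3.95 − 5.69) / 1.44 = -1.7400 / 1.44 = -1.2083.
z_P − z_E = -0.2530 − (-1.2083) = 0.9553.
E = 0.9553 / √2 = 0.9553 / 1.41421 = 0.6755 ≈ 0.68.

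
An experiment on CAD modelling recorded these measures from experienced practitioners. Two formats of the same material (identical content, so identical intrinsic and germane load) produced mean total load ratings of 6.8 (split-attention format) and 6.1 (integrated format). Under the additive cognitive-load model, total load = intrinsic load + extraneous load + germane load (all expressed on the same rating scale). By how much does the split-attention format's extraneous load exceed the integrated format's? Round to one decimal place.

Intrinsic and germane load are equal across formats, so the difference in total load equals the difference in extraneous load.
Extraneous-load difference = 6.8 − 6.1 = 0.7.

0.7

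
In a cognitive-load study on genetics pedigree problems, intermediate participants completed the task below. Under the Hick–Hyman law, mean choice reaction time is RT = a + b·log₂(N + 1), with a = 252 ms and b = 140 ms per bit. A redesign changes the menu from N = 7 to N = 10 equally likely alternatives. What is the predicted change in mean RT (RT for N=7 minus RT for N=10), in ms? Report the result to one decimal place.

-64.3

RT(7) = 252 + 140·log₂(8) = 252 + 140·3.0000 = 672.0000 ms.
RT(10) = 252 + 140·log₂(11) = 252 + 140·3.4594 = 736.3160 ms.
Difference = 672.0000 − 736.3160 = -64.3160 ≈ -64.3 ms.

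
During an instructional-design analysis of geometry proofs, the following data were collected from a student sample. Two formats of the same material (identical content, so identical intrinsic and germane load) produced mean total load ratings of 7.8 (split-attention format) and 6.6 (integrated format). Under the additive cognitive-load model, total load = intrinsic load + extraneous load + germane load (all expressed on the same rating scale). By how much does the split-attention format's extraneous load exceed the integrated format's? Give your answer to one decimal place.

Intrinsic and germane load are equal across formats, so the difference in total load equals the difference in extraneous load.
Extraneous-load difference = 7.8 − 6.6 = 1.2.

1.2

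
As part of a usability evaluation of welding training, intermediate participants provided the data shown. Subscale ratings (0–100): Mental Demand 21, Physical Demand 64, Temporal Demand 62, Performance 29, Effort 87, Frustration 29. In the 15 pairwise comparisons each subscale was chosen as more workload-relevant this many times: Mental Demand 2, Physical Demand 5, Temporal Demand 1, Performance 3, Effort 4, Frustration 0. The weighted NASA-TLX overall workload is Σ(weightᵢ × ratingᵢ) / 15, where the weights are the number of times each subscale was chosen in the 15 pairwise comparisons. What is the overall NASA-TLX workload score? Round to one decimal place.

The tallies are the weights (they sum to 15).
Weighted sum = 2·21 + 5·64 + 1·62 + 3·29 + 4·87 + 0·29
            = 42 + 320 + 62 + 87 + 348 + 0 = 859.
Overall workload = 859 / 15 = 57.2667 ≈ 57.3.

57.3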